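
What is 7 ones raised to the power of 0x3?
Convert 7 ones (place-value notation) → 7 (decimal)
Convert 0x3 (hexadecimal) → 3 (decimal)
Compute 7 ^ 3 = 343
343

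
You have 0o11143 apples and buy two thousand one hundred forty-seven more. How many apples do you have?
Convert 0o11143 (octal) → 1×4096 + 1×512 + 1×64 + 4×8 + 3 = 4707 (decimal)
Convert two thousand one hundred forty-seven (English words) → 2×1000 + 1×100 + 47 = 2147 (decimal)
Compute 4707 + 2147 = 6854
6854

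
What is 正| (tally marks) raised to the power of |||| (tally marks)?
Convert 正| (tally marks) → 5 + 1 = 6 (decimal)
Convert |||| (tally marks) → 4 (decimal)
Compute 6 ^ 4 = 1296
1296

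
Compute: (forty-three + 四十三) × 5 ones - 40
Convert forty-three (English words) → 43 (decimal)
Convert 四十三 (Chinese numeral) → 4×10 + 3 = 43 (decimal)
Convert 5 ones (place-value notation) → 5 (decimal)
Expression in decimal: (43 + 43) × 5 - 40
Parentheses first: 43 + 43 = 86
Multiply: 86 × 5 = 430
Subtract: 430 - 40 = 390
390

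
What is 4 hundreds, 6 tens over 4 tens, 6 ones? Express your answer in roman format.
Convert 4 hundreds, 6 tens (place-value notation) → 4×100 + 6×10 = 460 (decimal)
Convert 4 tens, 6 ones (place-value notation) → 4×10 + 6 = 46 (decimal)
Compute 460 ÷ 46 = 10
Convert 10 (decimal) → X (Roman numeral)
X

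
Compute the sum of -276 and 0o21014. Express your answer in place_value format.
Convert 0o21014 (octal) → 2×4096 + 1×512 + 1×8 + 4 = 8716 (decimal)
Compute -276 + 8716 = 8440
Convert 8440 (decimal) → 8440 = 8×1000 + 4×100 + 4×10 → 8 thousands, 4 hundreds, 4 tens (place-value notation)
8 thousands, 4 hundreds, 4 tens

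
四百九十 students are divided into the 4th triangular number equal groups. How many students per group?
Convert 四百九十 (Chinese numeral) → 4×100 + 9×10 = 490 (decimal)
Convert the 4th triangular number (triangular index) → 4×5/2 = 10 (decimal)
Compute 490 ÷ 10 = 49
49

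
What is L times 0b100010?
Convert L (Roman numeral) → 50 (decimal)
Convert 0b100010 (binary) → 32 + 2 = 34 (decimal)
Compute 50 × 34 = 1700
1700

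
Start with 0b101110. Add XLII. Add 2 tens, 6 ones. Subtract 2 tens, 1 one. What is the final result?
Convert 0b101110 (binary) → 32 + 8 + 4 + 2 = 46 (decimal)
Start: 46
Convert XLII (Roman numeral) → 40 + 1 + 1 = 42 (decimal)
46 + 42 = 88
Convert 2 tens, 6 ones (place-value notation) → 2×10 + 6 = 26 (decimal)
88 + 26 = 114
Convert 2 tens, 1 one (place-value notation) → 2×10 + 1 = 21 (decimal)
114 - 21 = 93
93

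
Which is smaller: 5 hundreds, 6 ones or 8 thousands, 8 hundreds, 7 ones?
Convert 5 hundreds, 6 ones (place-value notation) → 5×100 + 6 = 506 (decimal)
Convert 8 thousands, 8 hundreds, 7 ones (place-value notation) → 8×1000 + 8×100 + 7 = 8807 (decimal)
Compare 506 vs 8807: smaller = 506
506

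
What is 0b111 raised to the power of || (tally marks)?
Convert 0b111 (binary) → 4 + 2 + 1 = 7 (decimal)
Convert || (tally marks) → 2 (decimal)
Compute 7 ^ 2 = 49
49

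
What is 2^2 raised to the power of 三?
Convert 2^2 (power) → 4 (decimal)
Convert 三 (Chinese numeral) → 3 (decimal)
Compute 4 ^ 3 = 64
64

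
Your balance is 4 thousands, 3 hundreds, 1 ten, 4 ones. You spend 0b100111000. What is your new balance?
Convert 4 thousands, 3 hundreds, 1 ten, 4 ones (place-value notation) → 4×1000 + 3×100 + 1×10 + 4 = 4314 (decimal)
Convert 0b100111000 (binary) → 256 + 32 + 16 + 8 = 312 (decimal)
Compute 4314 - 312 = 4002
4002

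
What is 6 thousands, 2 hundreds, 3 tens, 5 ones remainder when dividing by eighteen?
Convert 6 thousands, 2 hundreds, 3 tens, 5 ones (place-value notation) → 6×1000 + 2×100 + 3×10 + 5 = 6235 (decimal)
Convert eighteen (English words) → 18 (decimal)
Compute 6235 mod 18 = 7
7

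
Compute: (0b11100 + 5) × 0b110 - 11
Convert 0b11100 (binary) → 16 + 8 + 4 = 28 (decimal)
Convert 0b110 (binary) → 4 + 2 = 6 (decimal)
Expression in decimal: (28 + 5) × 6 - 11
Parentheses first: 28 + 5 = 33
Multiply: 33 × 6 = 198
Subtract: 198 - 11 = 187
187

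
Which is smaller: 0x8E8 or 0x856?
Convert 0x8E8 (hexadecimal) → 8×256 + 14×16 + 8 = 2280 (decimal)
Convert 0x856 (hexadecimal) → 8×256 + 5×16 + 6 = 2134 (decimal)
Compare 2280 vs 2134: smaller = 2134
2134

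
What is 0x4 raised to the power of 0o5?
Convert 0x4 (hexadecimal) → 4 (decimal)
Convert 0o5 (octal) → 5 (decimal)
Compute 4 ^ 5 = 1024
1024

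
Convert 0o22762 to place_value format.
Convert 0o22762 (octal) → 2×4096 + 2×512 + 7×64 + 6×8 + 2 = 9714 (decimal)
Convert 9714 (decimal) → 9714 = 9×1000 + 7×100 + 1×10 + 4 → 9 thousands, 7 hundreds, 1 ten, 4 ones (place-value notation)
9 thousands, 7 hundreds, 1 ten, 4 ones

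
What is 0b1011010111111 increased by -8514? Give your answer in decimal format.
Convert 0b1011010111111 (binary) → 4096 + 1024 + 512 + 128 + 32 + 16 + 8 + 4 + 2 + 1 = 5823 (decimal)
Compute 5823 + -8514 = -2691
-2691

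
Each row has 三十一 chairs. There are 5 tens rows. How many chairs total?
Convert 三十一 (Chinese numeral) → 3×10 + 1 = 31 (decimal)
Convert 5 tens (place-value notation) → 5×10 = 50 (decimal)
Compute 31 × 50 = 1550
1550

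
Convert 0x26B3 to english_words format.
Convert 0x26B3 (hexadecimal) → 2×4096 + 6×256 + 11×16 + 3 = 9907 (decimal)
Convert 9907 (decimal) → 9907 = 9×1000 + 9×100 + 7 → nine thousand nine hundred seven (English words)
nine thousand nine hundred seven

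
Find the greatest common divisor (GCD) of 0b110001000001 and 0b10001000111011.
Convert 0b110001000001 (binary) → 2048 + 1024 + 64 + 1 = 3137 (decimal)
Convert 0b10001000111011 (binary) → 8192 + 512 + 32 + 16 + 8 + 2 + 1 = 8763 (decimal)
Compute gcd(3137, 8763) = 1
1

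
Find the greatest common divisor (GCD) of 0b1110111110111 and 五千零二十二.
Convert 0b1110111110111 (binary) → 4096 + 2048 + 1024 + 256 + 128 + 64 + 32 + 16 + 4 + 2 + 1 = 7671 (decimal)
Convert 五千零二十二 (Chinese numeral) → 5×1000 + 2×10 + 2 = 5022 (decimal)
Compute gcd(7671, 5022) = 3
3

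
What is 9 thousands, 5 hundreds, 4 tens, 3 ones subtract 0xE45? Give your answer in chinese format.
Convert 9 thousands, 5 hundreds, 4 tens, 3 ones (place-value notation) → 9×1000 + 5×100 + 4×10 + 3 = 9543 (decimal)
Convert 0xE45 (hexadecimal) → 14×256 + 4×16 + 5 = 3653 (decimal)
Compute 9543 - 3653 = 5890
Convert 5890 (decimal) → 5890 = 5×1000 + 8×100 + 9×10 → 五千八百九十 (Chinese numeral)
五千八百九十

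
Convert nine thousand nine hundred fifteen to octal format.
Convert nine thousand nine hundred fifteen (English words) → 9×1000 + 9×100 + 15 = 9915 (decimal)
Convert 9915 (decimal) → 9915 = 2×4096 + 3×512 + 2×64 + 7×8 + 3 → 0o23273 (octal)
0o23273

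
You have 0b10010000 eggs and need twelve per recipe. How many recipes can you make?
Convert 0b10010000 (binary) → 128 + 16 = 144 (decimal)
Convert twelve (English words) → 12 (decimal)
Compute 144 ÷ 12 = 12
12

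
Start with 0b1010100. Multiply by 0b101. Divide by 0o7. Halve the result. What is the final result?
Convert 0b1010100 (binary) → 64 + 16 + 4 = 84 (decimal)
Start: 84
Convert 0b101 (binary) → 4 + 1 = 5 (decimal)
84 × 5 = 420
Convert 0o7 (octal) → 7 (decimal)
420 ÷ 7 = 60
60 ÷ 2 = 30
30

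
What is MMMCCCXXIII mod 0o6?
Convert MMMCCCXXIII (Roman numeral) → 1000 + 1000 + 1000 + 100 + 100 + 100 + 10 + 10 + 1 + 1 + 1 = 3323 (decimal)
Convert 0o6 (octal) → 6 (decimal)
Compute 3323 mod 6 = 5
5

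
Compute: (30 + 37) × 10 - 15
Parentheses first: 30 + 37 = 67
Multiply: 67 × 10 = 670
Subtract: 670 - 15 = 655
655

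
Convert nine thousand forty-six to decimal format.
Convert nine thousand forty-six (English words) → 9×1000 + 46 = 9046 (decimal)
9046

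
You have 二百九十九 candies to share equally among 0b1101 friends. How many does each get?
Convert 二百九十九 (Chinese numeral) → 2×100 + 9×10 + 9 = 299 (decimal)
Convert 0b1101 (binary) → 8 + 4 + 1 = 13 (decimal)
Compute 299 ÷ 13 = 23
23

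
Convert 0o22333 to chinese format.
Convert 0o22333 (octal) → 2×4096 + 2×512 + 3×64 + 3×8 + 3 = 9435 (decimal)
Convert 9435 (decimal) → 9435 = 9×1000 + 4×100 + 3×10 + 5 → 九千四百三十五 (Chinese numeral)
九千四百三十五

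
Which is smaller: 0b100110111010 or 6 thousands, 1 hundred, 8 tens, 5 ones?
Convert 0b100110111010 (binary) → 2048 + 256 + 128 + 32 + 16 + 8 + 2 = 2490 (decimal)
Convert 6 thousands, 1 hundred, 8 tens, 5 ones (place-value notation) → 6×1000 + 1×100 + 8×10 + 5 = 6185 (decimal)
Compare 2490 vs 6185: smaller = 2490
2490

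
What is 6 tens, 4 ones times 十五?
Convert 6 tens, 4 ones (place-value notation) → 6×10 + 4 = 64 (decimal)
Convert 十五 (Chinese numeral) → 1×10 + 5 = 15 (decimal)
Compute 64 × 15 = 960
960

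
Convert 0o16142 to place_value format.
Convert 0o16142 (octal) → 1×4096 + 6×512 + 1×64 + 4×8 + 2 = 7266 (decimal)
Convert 7266 (decimal) → 7266 = 7×1000 + 2×100 + 6×10 + 6 → 7 thousands, 2 hundreds, 6 tens, 6 ones (place-value notation)
7 thousands, 2 hundreds, 6 tens, 6 ones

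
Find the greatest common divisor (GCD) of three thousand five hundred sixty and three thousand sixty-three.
Convert three thousand five hundred sixty (English words) → 3×1000 + 5×100 + 60 = 3560 (decimal)
Convert three thousand sixty-three (English words) → 3×1000 + 63 = 3063 (decimal)
Compute gcd(3560, 3063) = 1
1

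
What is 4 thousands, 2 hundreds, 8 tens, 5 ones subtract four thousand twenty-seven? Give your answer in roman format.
Convert 4 thousands, 2 hundreds, 8 tens, 5 ones (place-value notation) → 4×1000 + 2×100 + 8×10 + 5 = 4285 (decimal)
Convert four thousand twenty-seven (English words) → 4×1000 + 27 = 4027 (decimal)
Compute 4285 - 4027 = 258
Convert 258 (decimal) → 258 = 100 + 100 + 50 + 5 + 1 + 1 + 1 → CCLVIII (Roman numeral)
CCLVIII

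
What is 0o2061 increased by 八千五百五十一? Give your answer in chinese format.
Convert 0o2061 (octal) → 2×512 + 6×8 + 1 = 1073 (decimal)
Convert 八千五百五十一 (Chinese numeral) → 8×1000 + 5×100 + 5×10 + 1 = 8551 (decimal)
Compute 1073 + 8551 = 9624
Convert 9624 (decimal) → 9624 = 9×1000 + 6×100 + 2×10 + 4 → 九千六百二十四 (Chinese numeral)
九千六百二十四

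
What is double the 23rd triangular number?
The 23rd triangular number = 23×24/2 = 276
Compute 276 × 2 = 552
552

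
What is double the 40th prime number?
The 40th prime number = 173
Compute 173 × 2 = 346
346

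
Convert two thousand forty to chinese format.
Convert two thousand forty (English words) → 2×1000 + 40 = 2040 (decimal)
Convert 2040 (decimal) → 2040 = 2×1000 + 4×10 → 二千零四十 (Chinese numeral)
二千零四十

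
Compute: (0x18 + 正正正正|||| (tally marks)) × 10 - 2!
Convert 0x18 (hexadecimal) → 1×16 + 8 = 24 (decimal)
Convert 正正正正|||| (tally marks) → 5 + 5 + 5 + 5 + 4 = 24 (decimal)
Convert 2! (factorial) → 2 (decimal)
Expression in decimal: (24 + 24) × 10 - 2
Parentheses first: 24 + 24 = 48
Multiply: 48 × 10 = 480
Subtract: 480 - 2 = 478
478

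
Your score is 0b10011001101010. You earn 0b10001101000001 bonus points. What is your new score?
Convert 0b10011001101010 (binary) → 8192 + 1024 + 512 + 64 + 32 + 8 + 2 = 9834 (decimal)
Convert 0b10001101000001 (binary) → 8192 + 512 + 256 + 64 + 1 = 9025 (decimal)
Compute 9834 + 9025 = 18859
18859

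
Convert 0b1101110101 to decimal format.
Convert 0b1101110101 (binary) → 512 + 256 + 64 + 32 + 16 + 4 + 1 = 885 (decimal)
885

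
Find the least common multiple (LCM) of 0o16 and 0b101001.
Convert 0o16 (octal) → 1×8 + 6 = 14 (decimal)
Convert 0b101001 (binary) → 32 + 8 + 1 = 41 (decimal)
Compute lcm(14, 41) = 574
574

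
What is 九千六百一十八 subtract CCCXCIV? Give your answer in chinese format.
Convert 九千六百一十八 (Chinese numeral) → 9×1000 + 6×100 + 1×10 + 8 = 9618 (decimal)
Convert CCCXCIV (Roman numeral) → 100 + 100 + 100 + 90 + 4 = 394 (decimal)
Compute 9618 - 394 = 9224
Convert 9224 (decimal) → 9224 = 9×1000 + 2×100 + 2×10 + 4 → 九千二百二十四 (Chinese numeral)
九千二百二十四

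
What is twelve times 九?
Convert twelve (English words) → 12 (decimal)
Convert 九 (Chinese numeral) → 9 (decimal)
Compute 12 × 9 = 108
108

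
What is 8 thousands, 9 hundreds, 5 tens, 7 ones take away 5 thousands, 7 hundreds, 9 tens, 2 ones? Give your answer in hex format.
Convert 8 thousands, 9 hundreds, 5 tens, 7 ones (place-value notation) → 8×1000 + 9×100 + 5×10 + 7 = 8957 (decimal)
Convert 5 thousands, 7 hundreds, 9 tens, 2 ones (place-value notation) → 5×1000 + 7×100 + 9×10 + 2 = 5792 (decimal)
Compute 8957 - 5792 = 3165
Convert 3165 (decimal) → 3165 = 12×256 + 5×16 + 13 → 0xC5D (hexadecimal)
0xC5D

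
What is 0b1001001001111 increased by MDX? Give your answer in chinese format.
Convert 0b1001001001111 (binary) → 4096 + 512 + 64 + 8 + 4 + 2 + 1 = 4687 (decimal)
Convert MDX (Roman numeral) → 1000 + 500 + 10 = 1510 (decimal)
Compute 4687 + 1510 = 6197
Convert 6197 (decimal) → 6197 = 6×1000 + 1×100 + 9×10 + 7 → 六千一百九十七 (Chinese numeral)
六千一百九十七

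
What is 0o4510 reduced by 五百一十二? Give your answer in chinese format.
Convert 0o4510 (octal) → 4×512 + 5×64 + 1×8 = 2376 (decimal)
Convert 五百一十二 (Chinese numeral) → 5×100 + 1×10 + 2 = 512 (decimal)
Compute 2376 - 512 = 1864
Convert 1864 (decimal) → 1864 = 1×1000 + 8×100 + 6×10 + 4 → 一千八百六十四 (Chinese numeral)
一千八百六十四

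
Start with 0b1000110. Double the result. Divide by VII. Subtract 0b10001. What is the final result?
Convert 0b1000110 (binary) → 64 + 4 + 2 = 70 (decimal)
Start: 70
70 × 2 = 140
Convert VII (Roman numeral) → 5 + 1 + 1 = 7 (decimal)
140 ÷ 7 = 20
Convert 0b10001 (binary) → 16 + 1 = 17 (decimal)
20 - 17 = 3
3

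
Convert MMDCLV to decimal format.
Convert MMDCLV (Roman numeral) → 1000 + 1000 + 500 + 100 + 50 + 5 = 2655 (decimal)
2655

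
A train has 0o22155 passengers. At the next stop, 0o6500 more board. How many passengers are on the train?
Convert 0o22155 (octal) → 2×4096 + 2×512 + 1×64 + 5×8 + 5 = 9325 (decimal)
Convert 0o6500 (octal) → 6×512 + 5×64 = 3392 (decimal)
Compute 9325 + 3392 = 12717
12717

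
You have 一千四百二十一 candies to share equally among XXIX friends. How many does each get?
Convert 一千四百二十一 (Chinese numeral) → 1×1000 + 4×100 + 2×10 + 1 = 1421 (decimal)
Convert XXIX (Roman numeral) → 10 + 10 + 9 = 29 (decimal)
Compute 1421 ÷ 29 = 49
49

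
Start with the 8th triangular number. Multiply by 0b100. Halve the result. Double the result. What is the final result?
Convert the 8th triangular number (triangular index) → 8×9/2 = 36 (decimal)
Start: 36
Convert 0b100 (binary) → 4 (decimal)
36 × 4 = 144
144 ÷ 2 = 72
72 × 2 = 144
144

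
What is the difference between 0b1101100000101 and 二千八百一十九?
Convert 0b1101100000101 (binary) → 4096 + 2048 + 512 + 256 + 4 + 1 = 6917 (decimal)
Convert 二千八百一十九 (Chinese numeral) → 2×1000 + 8×100 + 1×10 + 9 = 2819 (decimal)
Difference: |6917 - 2819| = 4098
4098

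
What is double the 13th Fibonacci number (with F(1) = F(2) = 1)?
The 13th Fibonacci number (with F(1) = F(2) = 1): 1, 1, 2, 3, 5, 8, 13, 21, 34, 55, 89, 144, 233 → 233
Compute 233 × 2 = 466
466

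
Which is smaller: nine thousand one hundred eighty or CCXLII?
Convert nine thousand one hundred eighty (English words) → 9×1000 + 1×100 + 80 = 9180 (decimal)
Convert CCXLII (Roman numeral) → 100 + 100 + 40 + 1 + 1 = 242 (decimal)
Compare 9180 vs 242: smaller = 242
242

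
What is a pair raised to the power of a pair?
Convert a pair (colloquial) → 2 (decimal)
Convert a pair (colloquial) → 2 (decimal)
Compute 2 ^ 2 = 4
4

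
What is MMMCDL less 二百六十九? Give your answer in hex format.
Convert MMMCDL (Roman numeral) → 1000 + 1000 + 1000 + 400 + 50 = 3450 (decimal)
Convert 二百六十九 (Chinese numeral) → 2×100 + 6×10 + 9 = 269 (decimal)
Compute 3450 - 269 = 3181
Convert 3181 (decimal) → 3181 = 12×256 + 6×16 + 13 → 0xC6D (hexadecimal)
0xC6D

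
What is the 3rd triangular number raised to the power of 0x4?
Convert the 3rd triangular number (triangular index) → 3×4/2 = 6 (decimal)
Convert 0x4 (hexadecimal) → 4 (decimal)
Compute 6 ^ 4 = 1296
1296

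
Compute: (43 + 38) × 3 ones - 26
Convert 3 ones (place-value notation) → 3 (decimal)
Expression in decimal: (43 + 38) × 3 - 26
Parentheses first: 43 + 38 = 81
Multiply: 81 × 3 = 243
Subtract: 243 - 26 = 217
217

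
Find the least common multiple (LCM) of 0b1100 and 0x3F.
Convert 0b1100 (binary) → 8 + 4 = 12 (decimal)
Convert 0x3F (hexadecimal) → 3×16 + 15 = 63 (decimal)
Compute lcm(12, 63) = 252
252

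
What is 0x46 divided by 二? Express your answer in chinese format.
Convert 0x46 (hexadecimal) → 4×16 + 6 = 70 (decimal)
Convert 二 (Chinese numeral) → 2 (decimal)
Compute 70 ÷ 2 = 35
Convert 35 (decimal) → 35 = 3×10 + 5 → 三十五 (Chinese numeral)
三十五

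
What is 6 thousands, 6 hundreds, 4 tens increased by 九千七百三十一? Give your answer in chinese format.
Convert 6 thousands, 6 hundreds, 4 tens (place-value notation) → 6×1000 + 6×100 + 4×10 = 6640 (decimal)
Convert 九千七百三十一 (Chinese numeral) → 9×1000 + 7×100 + 3×10 + 1 = 9731 (decimal)
Compute 6640 + 9731 = 16371
Convert 16371 (decimal) → 16371 = 1×10000 + 6×1000 + 3×100 + 7×10 + 1 → 一万六千三百七十一 (Chinese numeral)
一万六千三百七十一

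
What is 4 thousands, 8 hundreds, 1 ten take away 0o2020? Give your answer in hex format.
Convert 4 thousands, 8 hundreds, 1 ten (place-value notation) → 4×1000 + 8×100 + 1×10 = 4810 (decimal)
Convert 0o2020 (octal) → 2×512 + 2×8 = 1040 (decimal)
Compute 4810 - 1040 = 3770
Convert 3770 (decimal) → 3770 = 14×256 + 11×16 + 10 → 0xEBA (hexadecimal)
0xEBA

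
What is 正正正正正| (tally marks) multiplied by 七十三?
Convert 正正正正正| (tally marks) → 5 + 5 + 5 + 5 + 5 + 1 = 26 (decimal)
Convert 七十三 (Chinese numeral) → 7×10 + 3 = 73 (decimal)
Compute 26 × 73 = 1898
1898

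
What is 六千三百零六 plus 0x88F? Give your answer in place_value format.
Convert 六千三百零六 (Chinese numeral) → 6×1000 + 3×100 + 6 = 6306 (decimal)
Convert 0x88F (hexadecimal) → 8×256 + 8×16 + 15 = 2191 (decimal)
Compute 6306 + 2191 = 8497
Convert 8497 (decimal) → 8497 = 8×1000 + 4×100 + 9×10 + 7 → 8 thousands, 4 hundreds, 9 tens, 7 ones (place-value notation)
8 thousands, 4 hundreds, 9 tens, 7 ones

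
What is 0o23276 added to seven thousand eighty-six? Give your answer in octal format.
Convert 0o23276 (octal) → 2×4096 + 3×512 + 2×64 + 7×8 + 6 = 9918 (decimal)
Convert seven thousand eighty-six (English words) → 7×1000 + 86 = 7086 (decimal)
Compute 9918 + 7086 = 17004
Convert 17004 (decimal) → 17004 = 4×4096 + 1×512 + 1×64 + 5×8 + 4 → 0o41154 (octal)
0o41154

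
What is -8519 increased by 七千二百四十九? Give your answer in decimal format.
Convert 七千二百四十九 (Chinese numeral) → 7×1000 + 2×100 + 4×10 + 9 = 7249 (decimal)
Compute -8519 + 7249 = -1270
-1270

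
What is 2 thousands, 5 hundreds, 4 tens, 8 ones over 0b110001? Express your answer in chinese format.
Convert 2 thousands, 5 hundreds, 4 tens, 8 ones (place-value notation) → 2×1000 + 5×100 + 4×10 + 8 = 2548 (decimal)
Convert 0b110001 (binary) → 32 + 16 + 1 = 49 (decimal)
Compute 2548 ÷ 49 = 52
Convert 52 (decimal) → 52 = 5×10 + 2 → 五十二 (Chinese numeral)
五十二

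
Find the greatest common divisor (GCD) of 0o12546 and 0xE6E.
Convert 0o12546 (octal) → 1×4096 + 2×512 + 5×64 + 4×8 + 6 = 5478 (decimal)
Convert 0xE6E (hexadecimal) → 14×256 + 6×16 + 14 = 3694 (decimal)
Compute gcd(5478, 3694) = 2
2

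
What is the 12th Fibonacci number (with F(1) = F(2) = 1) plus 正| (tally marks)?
The 12th Fibonacci number (with F(1) = F(2) = 1): 1, 1, 2, 3, 5, 8, 13, 21, 34, 55, 89, 144 → 144
Convert 正| (tally marks) → 5 + 1 = 6 (decimal)
Compute 144 + 6 = 150
150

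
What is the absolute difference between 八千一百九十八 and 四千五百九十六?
Convert 八千一百九十八 (Chinese numeral) → 8×1000 + 1×100 + 9×10 + 8 = 8198 (decimal)
Convert 四千五百九十六 (Chinese numeral) → 4×1000 + 5×100 + 9×10 + 6 = 4596 (decimal)
Compute |8198 - 4596| = 3602
3602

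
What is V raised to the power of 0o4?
Convert V (Roman numeral) → 5 (decimal)
Convert 0o4 (octal) → 4 (decimal)
Compute 5 ^ 4 = 625
625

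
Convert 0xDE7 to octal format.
Convert 0xDE7 (hexadecimal) → 13×256 + 14×16 + 7 = 3559 (decimal)
Convert 3559 (decimal) → 3559 = 6×512 + 7×64 + 4×8 + 7 → 0o6747 (octal)
0o6747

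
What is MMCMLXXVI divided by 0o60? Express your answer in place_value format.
Convert MMCMLXXVI (Roman numeral) → 1000 + 1000 + 900 + 50 + 10 + 10 + 5 + 1 = 2976 (decimal)
Convert 0o60 (octal) → 6×8 = 48 (decimal)
Compute 2976 ÷ 48 = 62
Convert 62 (decimal) → 62 = 6×10 + 2 → 6 tens, 2 ones (place-value notation)
6 tens, 2 ones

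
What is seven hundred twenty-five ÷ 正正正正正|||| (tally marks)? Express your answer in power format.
Convert seven hundred twenty-five (English words) → 7×100 + 25 = 725 (decimal)
Convert 正正正正正|||| (tally marks) → 5 + 5 + 5 + 5 + 5 + 4 = 29 (decimal)
Compute 725 ÷ 29 = 25
Convert 25 (decimal) → 5^2 (power)
5^2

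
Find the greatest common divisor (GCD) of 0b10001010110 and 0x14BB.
Convert 0b10001010110 (binary) → 1024 + 64 + 16 + 4 + 2 = 1110 (decimal)
Convert 0x14BB (hexadecimal) → 1×4096 + 4×256 + 11×16 + 11 = 5307 (decimal)
Compute gcd(1110, 5307) = 3
3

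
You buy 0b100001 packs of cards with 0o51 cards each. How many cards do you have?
Convert 0o51 (octal) → 5×8 + 1 = 41 (decimal)
Convert 0b100001 (binary) → 32 + 1 = 33 (decimal)
Compute 41 × 33 = 1353
1353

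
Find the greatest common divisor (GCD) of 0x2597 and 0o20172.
Convert 0x2597 (hexadecimal) → 2×4096 + 5×256 + 9×16 + 7 = 9623 (decimal)
Convert 0o20172 (octal) → 2×4096 + 1×64 + 7×8 + 2 = 8314 (decimal)
Compute gcd(9623, 8314) = 1
1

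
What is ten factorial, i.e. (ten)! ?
Convert ten (English words) → 10 (decimal)
Compute 10! = 3628800
3628800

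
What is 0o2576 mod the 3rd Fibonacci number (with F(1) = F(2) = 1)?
Convert 0o2576 (octal) → 2×512 + 5×64 + 7×8 + 6 = 1406 (decimal)
Convert the 3rd Fibonacci number (with F(1) = F(2) = 1) (Fibonacci index) → 1, 1, 2 → 2 (decimal)
Compute 1406 mod 2 = 0
0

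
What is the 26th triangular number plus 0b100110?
The 26th triangular number = 26×27/2 = 351
Convert 0b100110 (binary) → 32 + 4 + 2 = 38 (decimal)
Compute 351 + 38 = 389
389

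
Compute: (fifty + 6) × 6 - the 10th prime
Convert fifty (English words) → 50 (decimal)
Convert the 10th prime (prime index) → 29 (decimal)
Expression in decimal: (50 + 6) × 6 - 29
Parentheses first: 50 + 6 = 56
Multiply: 56 × 6 = 336
Subtract: 336 - 29 = 307
307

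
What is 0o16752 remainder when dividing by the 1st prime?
Convert 0o16752 (octal) → 1×4096 + 6×512 + 7×64 + 5×8 + 2 = 7658 (decimal)
Convert the 1st prime (prime index) → 2 (decimal)
Compute 7658 mod 2 = 0
0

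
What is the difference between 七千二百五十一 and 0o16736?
Convert 七千二百五十一 (Chinese numeral) → 7×1000 + 2×100 + 5×10 + 1 = 7251 (decimal)
Convert 0o16736 (octal) → 1×4096 + 6×512 + 7×64 + 3×8 + 6 = 7646 (decimal)
Difference: |7251 - 7646| = 395
395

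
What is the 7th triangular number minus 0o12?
The 7th triangular number = 7×8/2 = 28
Convert 0o12 (octal) → 1×8 + 2 = 10 (decimal)
Compute 28 - 10 = 18
18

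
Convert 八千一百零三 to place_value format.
Convert 八千一百零三 (Chinese numeral) → 8×1000 + 1×100 + 3 = 8103 (decimal)
Convert 8103 (decimal) → 8103 = 8×1000 + 1×100 + 3 → 8 thousands, 1 hundred, 3 ones (place-value notation)
8 thousands, 1 hundred, 3 ones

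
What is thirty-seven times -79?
Convert thirty-seven (English words) → 37 (decimal)
Compute 37 × -79 = -2923
-2923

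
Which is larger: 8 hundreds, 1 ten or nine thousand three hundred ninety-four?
Convert 8 hundreds, 1 ten (place-value notation) → 8×100 + 1×10 = 810 (decimal)
Convert nine thousand three hundred ninety-four (English words) → 9×1000 + 3×100 + 94 = 9394 (decimal)
Compare 810 vs 9394: larger = 9394
9394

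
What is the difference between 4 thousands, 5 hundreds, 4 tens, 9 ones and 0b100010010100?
Convert 4 thousands, 5 hundreds, 4 tens, 9 ones (place-value notation) → 4×1000 + 5×100 + 4×10 + 9 = 4549 (decimal)
Convert 0b100010010100 (binary) → 2048 + 128 + 16 + 4 = 2196 (decimal)
Difference: |4549 - 2196| = 2353
2353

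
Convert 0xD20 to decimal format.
Convert 0xD20 (hexadecimal) → 13×256 + 2×16 = 3360 (decimal)
3360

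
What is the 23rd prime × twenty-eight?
Convert the 23rd prime (prime index) → 83 (decimal)
Convert twenty-eight (English words) → 28 (decimal)
Compute 83 × 28 = 2324
2324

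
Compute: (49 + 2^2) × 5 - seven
Convert 2^2 (power) → 4 (decimal)
Convert seven (English words) → 7 (decimal)
Expression in decimal: (49 + 4) × 5 - 7
Parentheses first: 49 + 4 = 53
Multiply: 53 × 5 = 265
Subtract: 265 - 7 = 258
258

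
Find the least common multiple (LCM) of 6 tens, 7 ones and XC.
Convert 6 tens, 7 ones (place-value notation) → 6×10 + 7 = 67 (decimal)
Convert XC (Roman numeral) → 90 (decimal)
Compute lcm(67, 90) = 6030
6030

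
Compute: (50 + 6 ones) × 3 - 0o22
Convert 6 ones (place-value notation) → 6 (decimal)
Convert 0o22 (octal) → 2×8 + 2 = 18 (decimal)
Expression in decimal: (50 + 6) × 3 - 18
Parentheses first: 50 + 6 = 56
Multiply: 56 × 3 = 168
Subtract: 168 - 18 = 150
150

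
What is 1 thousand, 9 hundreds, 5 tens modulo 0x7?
Convert 1 thousand, 9 hundreds, 5 tens (place-value notation) → 1×1000 + 9×100 + 5×10 = 1950 (decimal)
Convert 0x7 (hexadecimal) → 7 (decimal)
Compute 1950 mod 7 = 4
4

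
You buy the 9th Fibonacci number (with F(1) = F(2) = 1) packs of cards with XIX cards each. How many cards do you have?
Convert XIX (Roman numeral) → 10 + 9 = 19 (decimal)
Convert the 9th Fibonacci number (with F(1) = F(2) = 1) (Fibonacci index) → 1, 1, 2, 3, 5, 8, 13, 21, 34 → 34 (decimal)
Compute 19 × 34 = 646
646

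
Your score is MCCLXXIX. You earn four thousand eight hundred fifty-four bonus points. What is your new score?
Convert MCCLXXIX (Roman numeral) → 1000 + 100 + 100 + 50 + 10 + 10 + 9 = 1279 (decimal)
Convert four thousand eight hundred fifty-four (English words) → 4×1000 + 8×100 + 54 = 4854 (decimal)
Compute 1279 + 4854 = 6133
6133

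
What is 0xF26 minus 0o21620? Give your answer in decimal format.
Convert 0xF26 (hexadecimal) → 15×256 + 2×16 + 6 = 3878 (decimal)
Convert 0o21620 (octal) → 2×4096 + 1×512 + 6×64 + 2×8 = 9104 (decimal)
Compute 3878 - 9104 = -5226
-5226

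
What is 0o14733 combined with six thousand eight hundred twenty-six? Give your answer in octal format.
Convert 0o14733 (octal) → 1×4096 + 4×512 + 7×64 + 3×8 + 3 = 6619 (decimal)
Convert six thousand eight hundred twenty-six (English words) → 6×1000 + 8×100 + 26 = 6826 (decimal)
Compute 6619 + 6826 = 13445
Convert 13445 (decimal) → 13445 = 3×4096 + 2×512 + 2×64 + 5 → 0o32205 (octal)
0o32205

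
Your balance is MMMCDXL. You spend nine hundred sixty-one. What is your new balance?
Convert MMMCDXL (Roman numeral) → 1000 + 1000 + 1000 + 400 + 40 = 3440 (decimal)
Convert nine hundred sixty-one (English words) → 9×100 + 61 = 961 (decimal)
Compute 3440 - 961 = 2479
2479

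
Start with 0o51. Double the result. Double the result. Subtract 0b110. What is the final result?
Convert 0o51 (octal) → 5×8 + 1 = 41 (decimal)
Start: 41
41 × 2 = 82
82 × 2 = 164
Convert 0b110 (binary) → 4 + 2 = 6 (decimal)
164 - 6 = 158
158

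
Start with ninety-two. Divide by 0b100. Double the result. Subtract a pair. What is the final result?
Convert ninety-two (English words) → 92 (decimal)
Start: 92
Convert 0b100 (binary) → 4 (decimal)
92 ÷ 4 = 23
23 × 2 = 46
Convert a pair (colloquial) → 2 (decimal)
46 - 2 = 44
44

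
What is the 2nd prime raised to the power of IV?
Convert the 2nd prime (prime index) → 3 (decimal)
Convert IV (Roman numeral) → 4 (decimal)
Compute 3 ^ 4 = 81
81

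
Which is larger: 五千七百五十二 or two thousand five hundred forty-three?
Convert 五千七百五十二 (Chinese numeral) → 5×1000 + 7×100 + 5×10 + 2 = 5752 (decimal)
Convert two thousand five hundred forty-three (English words) → 2×1000 + 5×100 + 43 = 2543 (decimal)
Compare 5752 vs 2543: larger = 5752
5752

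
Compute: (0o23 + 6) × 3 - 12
Convert 0o23 (octal) → 2×8 + 3 = 19 (decimal)
Expression in decimal: (19 + 6) × 3 - 12
Parentheses first: 19 + 6 = 25
Multiply: 25 × 3 = 75
Subtract: 75 - 12 = 63
63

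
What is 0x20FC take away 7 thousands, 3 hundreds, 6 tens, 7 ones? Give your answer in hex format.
Convert 0x20FC (hexadecimal) → 2×4096 + 15×16 + 12 = 8444 (decimal)
Convert 7 thousands, 3 hundreds, 6 tens, 7 ones (place-value notation) → 7×1000 + 3×100 + 6×10 + 7 = 7367 (decimal)
Compute 8444 - 7367 = 1077
Convert 1077 (decimal) → 1077 = 4×256 + 3×16 + 5 → 0x435 (hexadecimal)
0x435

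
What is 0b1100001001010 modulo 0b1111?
Convert 0b1100001001010 (binary) → 4096 + 2048 + 64 + 8 + 2 = 6218 (decimal)
Convert 0b1111 (binary) → 8 + 4 + 2 + 1 = 15 (decimal)
Compute 6218 mod 15 = 8
8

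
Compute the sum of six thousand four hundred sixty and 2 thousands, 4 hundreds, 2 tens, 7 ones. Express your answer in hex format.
Convert six thousand four hundred sixty (English words) → 6×1000 + 4×100 + 60 = 6460 (decimal)
Convert 2 thousands, 4 hundreds, 2 tens, 7 ones (place-value notation) → 2×1000 + 4×100 + 2×10 + 7 = 2427 (decimal)
Compute 6460 + 2427 = 8887
Convert 8887 (decimal) → 8887 = 2×4096 + 2×256 + 11×16 + 7 → 0x22B7 (hexadecimal)
0x22B7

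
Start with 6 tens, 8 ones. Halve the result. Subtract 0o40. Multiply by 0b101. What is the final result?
Convert 6 tens, 8 ones (place-value notation) → 6×10 + 8 = 68 (decimal)
Start: 68
68 ÷ 2 = 34
Convert 0o40 (octal) → 4×8 = 32 (decimal)
34 - 32 = 2
Convert 0b101 (binary) → 4 + 1 = 5 (decimal)
2 × 5 = 10
10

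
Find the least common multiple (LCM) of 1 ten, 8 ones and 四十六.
Convert 1 ten, 8 ones (place-value notation) → 1×10 + 8 = 18 (decimal)
Convert 四十六 (Chinese numeral) → 4×10 + 6 = 46 (decimal)
Compute lcm(18, 46) = 414
414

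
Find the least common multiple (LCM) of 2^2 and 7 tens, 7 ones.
Convert 2^2 (power) → 4 (decimal)
Convert 7 tens, 7 ones (place-value notation) → 7×10 + 7 = 77 (decimal)
Compute lcm(4, 77) = 308
308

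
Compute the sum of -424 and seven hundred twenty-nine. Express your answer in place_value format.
Convert seven hundred twenty-nine (English words) → 7×100 + 29 = 729 (decimal)
Compute -424 + 729 = 305
Convert 305 (decimal) → 305 = 3×100 + 5 → 3 hundreds, 5 ones (place-value notation)
3 hundreds, 5 ones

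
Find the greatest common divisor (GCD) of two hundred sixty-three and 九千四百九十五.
Convert two hundred sixty-three (English words) → 2×100 + 63 = 263 (decimal)
Convert 九千四百九十五 (Chinese numeral) → 9×1000 + 4×100 + 9×10 + 5 = 9495 (decimal)
Compute gcd(263, 9495) = 1
1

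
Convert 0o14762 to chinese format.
Convert 0o14762 (octal) → 1×4096 + 4×512 + 7×64 + 6×8 + 2 = 6642 (decimal)
Convert 6642 (decimal) → 6642 = 6×1000 + 6×100 + 4×10 + 2 → 六千六百四十二 (Chinese numeral)
六千六百四十二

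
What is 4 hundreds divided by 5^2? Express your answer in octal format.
Convert 4 hundreds (place-value notation) → 4×100 = 400 (decimal)
Convert 5^2 (power) → 25 (decimal)
Compute 400 ÷ 25 = 16
Convert 16 (decimal) → 16 = 2×8 → 0o20 (octal)
0o20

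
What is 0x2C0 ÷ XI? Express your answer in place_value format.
Convert 0x2C0 (hexadecimal) → 2×256 + 12×16 = 704 (decimal)
Convert XI (Roman numeral) → 10 + 1 = 11 (decimal)
Compute 704 ÷ 11 = 64
Convert 64 (decimal) → 64 = 6×10 + 4 → 6 tens, 4 ones (place-value notation)
6 tens, 4 ones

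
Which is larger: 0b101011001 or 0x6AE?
Convert 0b101011001 (binary) → 256 + 64 + 16 + 8 + 1 = 345 (decimal)
Convert 0x6AE (hexadecimal) → 6×256 + 10×16 + 14 = 1710 (decimal)
Compare 345 vs 1710: larger = 1710
1710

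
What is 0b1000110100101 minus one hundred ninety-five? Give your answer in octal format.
Convert 0b1000110100101 (binary) → 4096 + 256 + 128 + 32 + 4 + 1 = 4517 (decimal)
Convert one hundred ninety-five (English words) → 1×100 + 95 = 195 (decimal)
Compute 4517 - 195 = 4322
Convert 4322 (decimal) → 4322 = 1×4096 + 3×64 + 4×8 + 2 → 0o10342 (octal)
0o10342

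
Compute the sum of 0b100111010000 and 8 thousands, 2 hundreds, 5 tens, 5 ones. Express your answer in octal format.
Convert 0b100111010000 (binary) → 2048 + 256 + 128 + 64 + 16 = 2512 (decimal)
Convert 8 thousands, 2 hundreds, 5 tens, 5 ones (place-value notation) → 8×1000 + 2×100 + 5×10 + 5 = 8255 (decimal)
Compute 2512 + 8255 = 10767
Convert 10767 (decimal) → 10767 = 2×4096 + 5×512 + 1×8 + 7 → 0o25017 (octal)
0o25017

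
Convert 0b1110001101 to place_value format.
Convert 0b1110001101 (binary) → 512 + 256 + 128 + 8 + 4 + 1 = 909 (decimal)
Convert 909 (decimal) → 909 = 9×100 + 9 → 9 hundreds, 9 ones (place-value notation)
9 hundreds, 9 ones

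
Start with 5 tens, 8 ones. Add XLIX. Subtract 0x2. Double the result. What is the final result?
Convert 5 tens, 8 ones (place-value notation) → 5×10 + 8 = 58 (decimal)
Start: 58
Convert XLIX (Roman numeral) → 40 + 9 = 49 (decimal)
58 + 49 = 107
Convert 0x2 (hexadecimal) → 2 (decimal)
107 - 2 = 105
105 × 2 = 210
210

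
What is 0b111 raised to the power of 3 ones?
Convert 0b111 (binary) → 4 + 2 + 1 = 7 (decimal)
Convert 3 ones (place-value notation) → 3 (decimal)
Compute 7 ^ 3 = 343
343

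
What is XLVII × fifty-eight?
Convert XLVII (Roman numeral) → 40 + 5 + 1 + 1 = 47 (decimal)
Convert fifty-eight (English words) → 58 (decimal)
Compute 47 × 58 = 2726
2726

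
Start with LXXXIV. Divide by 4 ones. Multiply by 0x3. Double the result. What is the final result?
Convert LXXXIV (Roman numeral) → 50 + 10 + 10 + 10 + 4 = 84 (decimal)
Start: 84
Convert 4 ones (place-value notation) → 4 (decimal)
84 ÷ 4 = 21
Convert 0x3 (hexadecimal) → 3 (decimal)
21 × 3 = 63
63 × 2 = 126
126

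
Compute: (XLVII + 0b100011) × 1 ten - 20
Convert XLVII (Roman numeral) → 40 + 5 + 1 + 1 = 47 (decimal)
Convert 0b100011 (binary) → 32 + 2 + 1 = 35 (decimal)
Convert 1 ten (place-value notation) → 1×10 = 10 (decimal)
Expression in decimal: (47 + 35) × 10 - 20
Parentheses first: 47 + 35 = 82
Multiply: 82 × 10 = 820
Subtract: 820 - 20 = 800
800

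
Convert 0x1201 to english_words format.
Convert 0x1201 (hexadecimal) → 1×4096 + 2×256 + 1 = 4609 (decimal)
Convert 4609 (decimal) → 4609 = 4×1000 + 6×100 + 9 → four thousand six hundred nine (English words)
four thousand six hundred nine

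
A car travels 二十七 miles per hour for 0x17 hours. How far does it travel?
Convert 二十七 (Chinese numeral) → 2×10 + 7 = 27 (decimal)
Convert 0x17 (hexadecimal) → 1×16 + 7 = 23 (decimal)
Compute 27 × 23 = 621
621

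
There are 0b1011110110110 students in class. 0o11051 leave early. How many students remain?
Convert 0b1011110110110 (binary) → 4096 + 1024 + 512 + 256 + 128 + 32 + 16 + 4 + 2 = 6070 (decimal)
Convert 0o11051 (octal) → 1×4096 + 1×512 + 5×8 + 1 = 4649 (decimal)
Compute 6070 - 4649 = 1421
1421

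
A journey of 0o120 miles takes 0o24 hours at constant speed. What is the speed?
Convert 0o120 (octal) → 1×64 + 2×8 = 80 (decimal)
Convert 0o24 (octal) → 2×8 + 4 = 20 (decimal)
Compute 80 ÷ 20 = 4
4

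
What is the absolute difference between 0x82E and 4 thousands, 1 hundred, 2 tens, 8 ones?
Convert 0x82E (hexadecimal) → 8×256 + 2×16 + 14 = 2094 (decimal)
Convert 4 thousands, 1 hundred, 2 tens, 8 ones (place-value notation) → 4×1000 + 1×100 + 2×10 + 8 = 4128 (decimal)
Compute |2094 - 4128| = 2034
2034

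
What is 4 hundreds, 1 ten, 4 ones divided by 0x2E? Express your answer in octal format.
Convert 4 hundreds, 1 ten, 4 ones (place-value notation) → 4×100 + 1×10 + 4 = 414 (decimal)
Convert 0x2E (hexadecimal) → 2×16 + 14 = 46 (decimal)
Compute 414 ÷ 46 = 9
Convert 9 (decimal) → 9 = 1×8 + 1 → 0o11 (octal)
0o11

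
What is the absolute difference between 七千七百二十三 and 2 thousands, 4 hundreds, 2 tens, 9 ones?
Convert 七千七百二十三 (Chinese numeral) → 7×1000 + 7×100 + 2×10 + 3 = 7723 (decimal)
Convert 2 thousands, 4 hundreds, 2 tens, 9 ones (place-value notation) → 2×1000 + 4×100 + 2×10 + 9 = 2429 (decimal)
Compute |7723 - 2429| = 5294
5294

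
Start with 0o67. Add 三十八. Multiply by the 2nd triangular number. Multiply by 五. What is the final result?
Convert 0o67 (octal) → 6×8 + 7 = 55 (decimal)
Start: 55
Convert 三十八 (Chinese numeral) → 3×10 + 8 = 38 (decimal)
55 + 38 = 93
Convert the 2nd triangular number (triangular index) → 2×3/2 = 3 (decimal)
93 × 3 = 279
Convert 五 (Chinese numeral) → 5 (decimal)
279 × 5 = 1395
1395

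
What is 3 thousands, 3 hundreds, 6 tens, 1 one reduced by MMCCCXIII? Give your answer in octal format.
Convert 3 thousands, 3 hundreds, 6 tens, 1 one (place-value notation) → 3×1000 + 3×100 + 6×10 + 1 = 3361 (decimal)
Convert MMCCCXIII (Roman numeral) → 1000 + 1000 + 100 + 100 + 100 + 10 + 1 + 1 + 1 = 2313 (decimal)
Compute 3361 - 2313 = 1048
Convert 1048 (decimal) → 1048 = 2×512 + 3×8 → 0o2030 (octal)
0o2030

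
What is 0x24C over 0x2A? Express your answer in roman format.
Convert 0x24C (hexadecimal) → 2×256 + 4×16 + 12 = 588 (decimal)
Convert 0x2A (hexadecimal) → 2×16 + 10 = 42 (decimal)
Compute 588 ÷ 42 = 14
Convert 14 (decimal) → 14 = 10 + 4 → XIV (Roman numeral)
XIV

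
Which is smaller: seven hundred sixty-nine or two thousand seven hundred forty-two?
Convert seven hundred sixty-nine (English words) → 7×100 + 69 = 769 (decimal)
Convert two thousand seven hundred forty-two (English words) → 2×1000 + 7×100 + 42 = 2742 (decimal)
Compare 769 vs 2742: smaller = 769
769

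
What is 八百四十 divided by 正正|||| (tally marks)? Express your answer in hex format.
Convert 八百四十 (Chinese numeral) → 8×100 + 4×10 = 840 (decimal)
Convert 正正|||| (tally marks) → 5 + 5 + 4 = 14 (decimal)
Compute 840 ÷ 14 = 60
Convert 60 (decimal) → 60 = 3×16 + 12 → 0x3C (hexadecimal)
0x3C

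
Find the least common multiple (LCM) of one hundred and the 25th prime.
Convert one hundred (English words) → 1×100 = 100 (decimal)
Convert the 25th prime (prime index) → 97 (decimal)
Compute lcm(100, 97) = 9700
9700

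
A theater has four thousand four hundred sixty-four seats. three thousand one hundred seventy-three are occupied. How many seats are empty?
Convert four thousand four hundred sixty-four (English words) → 4×1000 + 4×100 + 64 = 4464 (decimal)
Convert three thousand one hundred seventy-three (English words) → 3×1000 + 1×100 + 73 = 3173 (decimal)
Compute 4464 - 3173 = 1291
1291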